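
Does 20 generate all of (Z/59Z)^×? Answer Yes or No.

φ(59) = 59 − 1 = 58 = 2 · 29.
20 is a primitive root mod 59 iff 20^(φ(59)/q) ≢ 1 for every prime q | φ(59), i.e. q ∈ {2, 29}.
20^29 ≡ 1 (mod 59)  [q = 2: ≡ 1 ✗]
20^2 ≡ 46 (mod 59)  [q = 29: ≢ 1 ✓]
Since 20^29 ≡ 1, the order of 20 divides 29 < 58, so 20 is not a primitive root.

No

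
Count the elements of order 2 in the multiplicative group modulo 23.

1

φ(23) = 23 − 1 = 22 = 2 · 11.
(Z/23Z)^× is cyclic (|G| = 22); a cyclic group of order m has exactly φ(d) elements of each order d | m, and none otherwise.
2 | 22, and φ(2) = 2 − 1 = 1.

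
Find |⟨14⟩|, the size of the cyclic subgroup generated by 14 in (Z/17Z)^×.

16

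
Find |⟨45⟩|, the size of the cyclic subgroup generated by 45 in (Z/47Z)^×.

By Lagrange's theorem, ord_47(45) divides φ(47) = 47 − 1 = 46 = 2 · 23.
Divisors of 46: 1, 2, 23, 46.
Compute 45^d (mod 47) for the divisors d until we hit 1:
45^1 ≡ 45 (mod 47)
45^2 ≡ 4 (mod 47)
45^23 ≡ 46 (mod 47)
45^46 ≡ 1 (mod 47) ✓
Therefore the multiplicative order of 45 modulo 47 is 46.

46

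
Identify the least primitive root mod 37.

2

φ(37) = 37 − 1 = 36 = 2^2 · 3^2.
Test candidates g = 2, 3, … against the prime factors q ∈ {2, 3} of φ(37): g is a generator iff g^(36/q) ≢ 1 for every such q.
g = 2: 2^18 ≡ 36; 2^12 ≡ 26 — none is 1, so 2 is a primitive root.
Hence the least primitive root of 37 is 2.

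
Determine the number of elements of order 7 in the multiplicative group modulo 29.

6

φ(29) = 29 − 1 = 28 = 2^2 · 7.
(Z/29Z)^× is cyclic (|G| = 28); a cyclic group of order m has exactly φ(d) elements of each order d | m, and none otherwise.
7 | 28, and φ(7) = 7 − 1 = 6.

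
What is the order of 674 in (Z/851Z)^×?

132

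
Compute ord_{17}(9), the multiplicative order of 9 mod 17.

8

By Lagrange's theorem, ord_17(9) divides φ(17) = 17 − 1 = 16 = 2^4.
Divisors of 16: 1, 2, 4, 8, 16.
Compute 9^d (mod 17) for the divisors d until we hit 1:
9^1 ≡ 9
9^2 ≡ 13
9^4 ≡ 16
9^8 ≡ 1
Therefore the multiplicative order of 9 modulo 17 is 8.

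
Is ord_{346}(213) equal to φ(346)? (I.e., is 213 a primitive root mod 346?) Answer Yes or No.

No

φ(346) = φ(2)·φ(173) = 1·172 = 172 = 2^2 · 43.
Test 213^(172/q) mod 346 for each prime factor q of 172:
213^86 ≡ 1 (mod 346)  [q = 2: ≡ 1 ✗]
213^4 ≡ 119 (mod 346)  [q = 43: ≢ 1 ✓]
The check at q = 2 fails, so 213 generates a proper subgroup.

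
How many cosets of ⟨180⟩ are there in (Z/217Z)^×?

30

By Lagrange's theorem, ord_217(180) divides φ(217) = φ(7·31) = (7−1)·(31−1) = 6·30 = 180 = 2^2 · 3^2 · 5.
Divisors of 180: 1, 2, 3, 4, 5, 6, 9, 10, 12, 15, 18, 20, 30, 36, 45, 60, 90, 180.
Evaluate successive powers at the divisors of 180:
180^1 ≡ 180
180^2 ≡ 67
180^3 ≡ 125
180^4 ≡ 149
180^5 ≡ 129
180^6 ≡ 1
The order of 180 is 6, so the subgroup it generates has 6 elements.
[(Z/217Z)^× : ⟨180⟩] = 180/6 = 30.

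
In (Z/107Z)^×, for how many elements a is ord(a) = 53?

52

φ(107) = 107 − 1 = 106 = 2 · 53.
(Z/107Z)^× is cyclic (|G| = 106); a cyclic group of order m has exactly φ(d) elements of each order d | m, and none otherwise.
53 | 106, and φ(53) = 53 − 1 = 52.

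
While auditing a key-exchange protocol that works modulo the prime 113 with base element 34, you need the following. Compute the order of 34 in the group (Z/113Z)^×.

112

By Lagrange's theorem, ord_113(34) divides φ(113) = 113 − 1 = 112 = 2^4 · 7.
Divisors of 112: 1, 2, 4, 7, 8, 14, 16, 28, 56, 112.
Evaluate successive powers at the divisors of 112:
34^1 ≡ 34 (mod 113)
34^2 ≡ 26 (mod 113)
34^4 ≡ 111 (mod 113)
34^7 ≡ 40 (mod 113)
34^8 ≡ 4 (mod 113)
34^14 ≡ 18 (mod 113)
34^16 ≡ 16 (mod 113)
34^28 ≡ 98 (mod 113)
34^56 ≡ 112 (mod 113)
34^112 ≡ 1 (mod 113) ✓
The smallest such exponent is 112, so the order of 34 is 112.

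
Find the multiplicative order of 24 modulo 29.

7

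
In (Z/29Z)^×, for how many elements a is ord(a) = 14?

φ(29) = 29 − 1 = 28 = 2^2 · 7.
In a cyclic group of order 28, there are φ(d) elements of order d for each divisor d of 28, and zero for non-divisors.
14 = 2 · 7 divides 28, and φ(14) = 6.

6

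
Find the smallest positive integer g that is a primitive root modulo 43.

3

φ(43) = 43 − 1 = 42 = 2 · 3 · 7.
g is a primitive root iff g^(42/q) ≢ 1 (mod 43) for each prime q ∈ {2, 3, 7}.
g = 2: 2^21 ≡ 42; 2^14 ≡ 1 — hits 1, so not a primitive root.
g = 3: 3^21 ≡ 42; 3^14 ≡ 36; 3^6 ≡ 41 — none is 1, so 3 is a primitive root.
The smallest primitive root modulo 43 is 3.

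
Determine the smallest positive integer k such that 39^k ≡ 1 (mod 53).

52

The order of 39 must divide φ(53) = 53 − 1 = 52 = 2^2 · 13.
Divisors of 52: 1, 2, 4, 13, 26, 52.
Test each divisor d:
39^1 ≡ 39 (mod 53)
39^2 ≡ 37 (mod 53)
39^4 ≡ 44 (mod 53)
39^13 ≡ 30 (mod 53)
39^26 ≡ 52 (mod 53)
39^52 ≡ 1 (mod 53) ✓
Hence ord(39) = 52.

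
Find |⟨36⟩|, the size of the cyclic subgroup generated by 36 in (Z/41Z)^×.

ord(36) | φ(41) = 41 − 1 = 40 = 2^3 · 5.
Divisors of 40: 1, 2, 4, 5, 8, 10, 20, 40.
Test each divisor d:
36^1 ≡ 36 (mod 41)
36^2 ≡ 25 (mod 41)
36^4 ≡ 10 (mod 41)
36^5 ≡ 32 (mod 41)
36^8 ≡ 18 (mod 41)
36^10 ≡ 40 (mod 41)
36^20 ≡ 1 (mod 41) ✓
Therefore the multiplicative order of 36 modulo 41 is 20.

20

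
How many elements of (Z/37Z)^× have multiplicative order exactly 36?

12

φ(37) = 37 − 1 = 36 = 2^2 · 3^2.
(Z/37Z)^× is cyclic (|G| = 36); a cyclic group of order m has exactly φ(d) elements of each order d | m, and none otherwise.
36 = 2^2 · 3^2 divides 36, and φ(36) = 12.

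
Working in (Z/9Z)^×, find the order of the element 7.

By Lagrange's theorem, ord_9(7) divides φ(9) = φ(3^2) = 3·(3−1) = 6 = 2 · 3.
Divisors of 6: 1, 2, 3, 6.
Compute 7^d (mod 9) for the divisors d until we hit 1:
7^1 ≡ 7 (mod 9)
7^2 ≡ 4 (mod 9)
7^3 ≡ 1 (mod 9) ✓
So ord_9(7) = 3.

3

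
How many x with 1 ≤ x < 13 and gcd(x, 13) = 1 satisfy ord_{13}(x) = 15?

0

φ(13) = 13 − 1 = 12 = 2^2 · 3.
In a cyclic group of order 12, there are φ(d) elements of order d for each divisor d of 12, and zero for non-divisors.
15 does not divide 12, so no element of (Z/13Z)^× has order 15.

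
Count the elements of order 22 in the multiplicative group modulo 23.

10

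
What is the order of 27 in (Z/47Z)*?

23

The order of 27 must divide φ(47) = 47 − 1 = 46 = 2 · 23.
Divisors of 46: 1, 2, 23, 46.
Compute 27^d (mod 47) for the divisors d until we hit 1:
27^1 ≡ 27 (mod 47)
27^2 ≡ 24 (mod 47)
27^23 ≡ 1 (mod 47) ✓
So ord_47(27) = 23.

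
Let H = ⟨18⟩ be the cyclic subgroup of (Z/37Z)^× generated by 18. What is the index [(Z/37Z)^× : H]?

1

ord(18) | φ(37) = 37 − 1 = 36 = 2^2 · 3^2.
Divisors of 36: 1, 2, 3, 4, 6, 9, 12, 18, 36.
Test each divisor d:
18^1 ≡ 18 (mod 37)
18^2 ≡ 28 (mod 37)
18^3 ≡ 23 (mod 37)
18^4 ≡ 7 (mod 37)
18^6 ≡ 11 (mod 37)
18^9 ≡ 31 (mod 37)
18^12 ≡ 10 (mod 37)
18^18 ≡ 36 (mod 37)
18^36 ≡ 1 (mod 37) ✓
The order of 18 is 36, so the subgroup it generates has 36 elements.
[(Z/37Z)^× : ⟨18⟩] = 36/36 = 1.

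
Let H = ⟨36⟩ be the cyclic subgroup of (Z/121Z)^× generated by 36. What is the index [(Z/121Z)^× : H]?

The order of 36 must divide φ(121) = φ(11^2) = 11·(11−1) = 110 = 2 · 5 · 11.
Divisors of 110: 1, 2, 5, 10, 11, 22, 55, 110.
Test each divisor d:
36^1 ≡ 36 (mod 121)
36^2 ≡ 86 (mod 121)
36^5 ≡ 56 (mod 121)
36^10 ≡ 111 (mod 121)
36^11 ≡ 3 (mod 121)
36^22 ≡ 9 (mod 121)
36^55 ≡ 1 (mod 121) ✓
Thus |⟨36⟩| = ord(36) = 55.
[(Z/121Z)^× : ⟨36⟩] = 110/55 = 2.

2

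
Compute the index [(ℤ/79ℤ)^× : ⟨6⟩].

Since 6 ∈ (Z/79Z)^×, its order divides φ(79) = 79 − 1 = 78 = 2 · 3 · 13.
Divisors of 78: 1, 2, 3, 6, 13, 26, 39, 78.
Evaluate successive powers at the divisors of 78:
6^1 ≡ 6
6^2 ≡ 36
6^3 ≡ 58
6^6 ≡ 46
6^13 ≡ 56
6^26 ≡ 55
6^39 ≡ 78
6^78 ≡ 1
Thus |⟨6⟩| = ord(6) = 78.
[(Z/79Z)^× : ⟨6⟩] = 78/78 = 1.

1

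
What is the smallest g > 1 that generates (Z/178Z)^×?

3

φ(178) = φ(2)·φ(89) = 1·88 = 88 = 2^3 · 11.
g is a primitive root iff g^(88/q) ≢ 1 (mod 178) for each prime q ∈ {2, 11}.
g = 2: gcd(2, 178) = 2 > 1, not a unit — skip.
g = 3: 3^44 ≡ 177; 3^8 ≡ 153 — none is 1, so 3 is a primitive root.
So 3 is the smallest generator of (Z/178Z)^×.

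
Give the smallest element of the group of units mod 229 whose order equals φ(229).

φ(229) = 229 − 1 = 228 = 2^2 · 3 · 19.
g is a primitive root iff g^(228/q) ≢ 1 (mod 229) for each prime q ∈ {2, 3, 19}.
g = 2: 2^114 ≡ 228; 2^76 ≡ 1 — hits 1, so not a primitive root.
g = 3: 3^114 ≡ 1 — hits 1, so not a primitive root.
g = 4: 4^114 ≡ 1 — hits 1, so not a primitive root.
g = 5: 5^114 ≡ 1 — hits 1, so not a primitive root.
g = 6: 6^114 ≡ 228; 6^76 ≡ 134; 6^12 ≡ 165 — none is 1, so 6 is a primitive root.
Hence the least primitive root of 229 is 6.

6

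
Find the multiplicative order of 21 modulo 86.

7

By Lagrange's theorem, ord_86(21) divides φ(86) = φ(2)·φ(43) = 1·42 = 42 = 2 · 3 · 7.
Divisors of 42: 1, 2, 3, 6, 7, 14, 21, 42.
Evaluate successive powers at the divisors of 42:
21^1 ≡ 21 (mod 86)
21^2 ≡ 11 (mod 86)
21^3 ≡ 59 (mod 86)
21^6 ≡ 41 (mod 86)
21^7 ≡ 1 (mod 86) ✓
Hence ord(21) = 7.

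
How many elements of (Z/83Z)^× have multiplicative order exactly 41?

40

φ(83) = 83 − 1 = 82 = 2 · 41.
Since (Z/83Z)^× is cyclic of order 82, the number of elements of order d is φ(d) when d | 82 and 0 otherwise.
41 | 82, and φ(41) = 41 − 1 = 40.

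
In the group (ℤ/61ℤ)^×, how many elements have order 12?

φ(61) = 61 − 1 = 60 = 2^2 · 3 · 5.
(Z/61Z)^× is cyclic (|G| = 60); a cyclic group of order m has exactly φ(d) elements of each order d | m, and none otherwise.
12 = 2^2 · 3 divides 60, and φ(12) = 4.

4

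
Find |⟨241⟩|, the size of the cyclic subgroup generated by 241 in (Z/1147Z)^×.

180

ord(241) | φ(1147) = φ(31·37) = (31−1)·(37−1) = 30·36 = 1080 = 2^3 · 3^3 · 5.
Divisors of 1080: 1, 2, 3, 4, 5, 6, 8, 9, 10, 12, 15, 18, 20, 24, 27, 30, 36, 40, 45, 54, 60, 72, 90, 108, 120, 135, 180, 216, 270, 360, 540, 1080.
Compute 241^d (mod 1147) for the divisors d until we hit 1:
241^1 ≡ 241
241^2 ≡ 731
241^3 ≡ 680
241^4 ≡ 1006
241^5 ≡ 429
241^6 ≡ 159
241^8 ≡ 382
241^9 ≡ 302
241^10 ≡ 521
241^12 ≡ 47
241^15 ≡ 991
241^18 ≡ 591
241^20 ≡ 749
241^24 ≡ 1062
241^27 ≡ 697
241^30 ≡ 249
241^36 ≡ 593
241^40 ≡ 118
241^45 ≡ 154
241^54 ≡ 628
241^60 ≡ 63
241^72 ≡ 667
241^90 ≡ 776
241^108 ≡ 963
241^120 ≡ 528
241^135 ≡ 216
241^180 ≡ 1
So ord_1147(241) = 180.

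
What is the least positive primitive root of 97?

5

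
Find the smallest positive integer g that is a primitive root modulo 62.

φ(62) = φ(2)·φ(31) = 1·30 = 30 = 2 · 3 · 5.
Test candidates g = 2, 3, … against the prime factors q ∈ {2, 3, 5} of φ(62): g is a generator iff g^(30/q) ≢ 1 for every such q.
g = 2: gcd(2, 62) = 2 > 1, not a unit — skip.
g = 3: 3^15 ≡ 61; 3^10 ≡ 25; 3^6 ≡ 47 — none is 1, so 3 is a primitive root.
The smallest primitive root modulo 62 is 3.

3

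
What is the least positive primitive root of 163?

2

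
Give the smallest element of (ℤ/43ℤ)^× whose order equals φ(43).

φ(43) = 43 − 1 = 42 = 2 · 3 · 7.
Test candidates g = 2, 3, … against the prime factors q ∈ {2, 3, 7} of φ(43): g is a generator iff g^(42/q) ≢ 1 for every such q.
g = 2: 2^21 ≡ 42; 2^14 ≡ 1 — hits 1, so not a primitive root.
g = 3: 3^21 ≡ 42; 3^14 ≡ 36; 3^6 ≡ 41 — none is 1, so 3 is a primitive root.
The smallest primitive root modulo 43 is 3.

3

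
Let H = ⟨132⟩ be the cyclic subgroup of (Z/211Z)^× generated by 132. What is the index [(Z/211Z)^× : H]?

Since 132 ∈ (Z/211Z)^×, its order divides φ(211) = 211 − 1 = 210 = 2 · 3 · 5 · 7.
Divisors of 210: 1, 2, 3, 5, 6, 7, 10, 14, 15, 21, 30, 35, 42, 70, 105, 210.
Compute 132^d (mod 211) for the divisors d until we hit 1:
132^1 ≡ 132 (mod 211)
132^2 ≡ 122 (mod 211)
132^3 ≡ 68 (mod 211)
132^5 ≡ 67 (mod 211)
132^6 ≡ 193 (mod 211)
132^7 ≡ 156 (mod 211)
132^10 ≡ 58 (mod 211)
132^14 ≡ 71 (mod 211)
132^15 ≡ 88 (mod 211)
132^21 ≡ 104 (mod 211)
132^30 ≡ 148 (mod 211)
132^35 ≡ 210 (mod 211)
132^42 ≡ 55 (mod 211)
132^70 ≡ 1 (mod 211) ✓
Thus |⟨132⟩| = ord(132) = 70.
[(Z/211Z)^× : ⟨132⟩] = 210/70 = 3.

3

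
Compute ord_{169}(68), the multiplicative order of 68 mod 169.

Since 68 ∈ (Z/169Z)^×, its order divides φ(169) = φ(13^2) = 13·(13−1) = 156 = 2^2 · 3 · 13.
Divisors of 156: 1, 2, 3, 4, 6, 12, 13, 26, 39, 52, 78, 156.
Check 68^d mod 169 for each divisor in increasing order:
68^1 ≡ 68 (mod 169)
68^2 ≡ 61 (mod 169)
68^3 ≡ 92 (mod 169)
68^4 ≡ 3 (mod 169)
68^6 ≡ 14 (mod 169)
68^12 ≡ 27 (mod 169)
68^13 ≡ 146 (mod 169)
68^26 ≡ 22 (mod 169)
68^39 ≡ 1 (mod 169) ✓
Therefore the multiplicative order of 68 modulo 169 is 39.

39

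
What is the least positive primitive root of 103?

φ(103) = 103 − 1 = 102 = 2 · 3 · 17.
g is a primitive root iff g^(102/q) ≢ 1 (mod 103) for each prime q ∈ {2, 3, 17}.
g = 2: 2^51 ≡ 1 — hits 1, so not a primitive root.
g = 3: 3^51 ≡ 102; 3^34 ≡ 1 — hits 1, so not a primitive root.
g = 4: 4^51 ≡ 1 — hits 1, so not a primitive root.
g = 5: 5^51 ≡ 102; 5^34 ≡ 56; 5^6 ≡ 72 — none is 1, so 5 is a primitive root.
So 5 is the smallest generator of (Z/103Z)^×.

5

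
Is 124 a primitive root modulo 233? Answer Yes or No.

φ(233) = 233 − 1 = 232 = 2^3 · 29.
124 is a primitive root mod 233 iff 124^(φ(233)/q) ≢ 1 for every prime q | φ(233), i.e. q ∈ {2, 29}.
124^116 ≡ 1 (mod 233)  [q = 2: ≡ 1 ✗]
124^8 ≡ 16 (mod 233)  [q = 29: ≢ 1 ✓]
Since 124^116 ≡ 1, the order of 124 divides 116 < 232, so 124 is not a primitive root.

No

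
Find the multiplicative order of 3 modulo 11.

5

By Lagrange's theorem, ord_11(3) divides φ(11) = 11 − 1 = 10 = 2 · 5.
Divisors of 10: 1, 2, 5, 10.
Test each divisor d:
3^1 ≡ 3 (mod 11)
3^2 ≡ 9 (mod 11)
3^5 ≡ 1 (mod 11) ✓
Therefore the multiplicative order of 3 modulo 11 is 5.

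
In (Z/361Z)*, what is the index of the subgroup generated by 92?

By Lagrange's theorem, ord_361(92) divides φ(361) = φ(19^2) = 19·(19−1) = 342 = 2 · 3^2 · 19.
Divisors of 342: 1, 2, 3, 6, 9, 18, 19, 38, 57, 114, 171, 342.
Compute 92^d (mod 361) for the divisors d until we hit 1:
92^1 ≡ 92
92^2 ≡ 161
92^3 ≡ 11
92^6 ≡ 121
92^9 ≡ 248
92^18 ≡ 134
92^19 ≡ 54
92^38 ≡ 28
92^57 ≡ 68
92^114 ≡ 292
92^171 ≡ 1
The order of 92 is 171, so the subgroup it generates has 171 elements.
The index is φ(361) / ord(92) = 342 / 171 = 2.

2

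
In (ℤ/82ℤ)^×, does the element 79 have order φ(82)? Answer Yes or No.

φ(82) = φ(2)·φ(41) = 1·40 = 40 = 2^3 · 5.
79 is a primitive root mod 82 iff 79^(φ(82)/q) ≢ 1 for every prime q | φ(82), i.e. q ∈ {2, 5}.
79^20 ≡ 81 (mod 82)  [q = 2: ≢ 1 ✓]
79^8 ≡ 1 (mod 82)  [q = 5: ≡ 1 ✗]
The check at q = 5 fails, so 79 generates a proper subgroup.

No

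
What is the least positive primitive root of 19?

φ(19) = 19 − 1 = 18 = 2 · 3^2.
g is a primitive root iff g^(18/q) ≢ 1 (mod 19) for each prime q ∈ {2, 3}.
g = 2: 2^9 ≡ 18; 2^6 ≡ 7 — none is 1, so 2 is a primitive root.
The smallest primitive root modulo 19 is 2.

2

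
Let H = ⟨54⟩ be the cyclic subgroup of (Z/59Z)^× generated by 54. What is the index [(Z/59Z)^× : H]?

1

ord(54) | φ(59) = 59 − 1 = 58 = 2 · 29.
Divisors of 58: 1, 2, 29, 58.
Compute 54^d (mod 59) for the divisors d until we hit 1:
54^1 ≡ 54 (mod 59)
54^2 ≡ 25 (mod 59)
54^29 ≡ 58 (mod 59)
54^58 ≡ 1 (mod 59) ✓
So ord_59(54) = 58, hence |⟨54⟩| = 58.
[(Z/59Z)^× : ⟨54⟩] = 58/58 = 1.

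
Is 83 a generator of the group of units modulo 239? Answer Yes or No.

No

φ(239) = 239 − 1 = 238 = 2 · 7 · 17.
Test 83^(238/q) mod 239 for each prime factor q of 238:
83^119 ≡ 1 (mod 239)  [q = 2: ≡ 1 ✗]
83^34 ≡ 44 (mod 239)  [q = 7: ≢ 1 ✓]
83^14 ≡ 71 (mod 239)  [q = 17: ≢ 1 ✓]
83^119 ≡ 1 shows ord(83) | 119, strictly less than φ(239); not a primitive root.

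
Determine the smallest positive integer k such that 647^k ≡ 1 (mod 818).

The order of 647 must divide φ(818) = φ(2)·φ(409) = 1·408 = 408 = 2^3 · 3 · 17.
Divisors of 408: 1, 2, 3, 4, 6, 8, 12, 17, 24, 34, 51, 68, 102, 136, 204, 408.
Compute 647^d (mod 818) for the divisors d until we hit 1:
647^1 ≡ 647
647^2 ≡ 611
647^3 ≡ 223
647^4 ≡ 313
647^6 ≡ 649
647^8 ≡ 627
647^12 ≡ 749
647^17 ≡ 635
647^24 ≡ 671
647^34 ≡ 769
647^51 ≡ 787
647^68 ≡ 765
647^102 ≡ 143
647^136 ≡ 355
647^204 ≡ 817
647^408 ≡ 1
The smallest such exponent is 408, so the order of 647 is 408.

408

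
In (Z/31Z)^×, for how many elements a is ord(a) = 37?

φ(31) = 31 − 1 = 30 = 2 · 3 · 5.
Since (Z/31Z)^× is cyclic of order 30, the number of elements of order d is φ(d) when d | 30 and 0 otherwise.
Here 30 is not a multiple of 37, so there are no elements of order 37.

0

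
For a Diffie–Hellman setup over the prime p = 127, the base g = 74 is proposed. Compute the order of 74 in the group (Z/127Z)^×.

63

Since 74 ∈ (Z/127Z)^×, its order divides φ(127) = 127 − 1 = 126 = 2 · 3^2 · 7.
Divisors of 126: 1, 2, 3, 6, 7, 9, 14, 18, 21, 42, 63, 126.
Compute 74^d (mod 127) for the divisors d until we hit 1:
74^1 ≡ 74
74^2 ≡ 15
74^3 ≡ 94
74^6 ≡ 73
74^7 ≡ 68
74^9 ≡ 4
74^14 ≡ 52
74^18 ≡ 16
74^21 ≡ 107
74^42 ≡ 19
74^63 ≡ 1
The smallest such exponent is 63, so the order of 74 is 63.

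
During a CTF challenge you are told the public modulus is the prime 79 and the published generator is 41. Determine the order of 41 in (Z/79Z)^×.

The order of 41 must divide φ(79) = 79 − 1 = 78 = 2 · 3 · 13.
Divisors of 78: 1, 2, 3, 6, 13, 26, 39, 78.
Compute 41^d (mod 79) for the divisors d until we hit 1:
41^1 ≡ 41
41^2 ≡ 22
41^3 ≡ 33
41^6 ≡ 62
41^13 ≡ 78
41^26 ≡ 1
So ord_79(41) = 26.

26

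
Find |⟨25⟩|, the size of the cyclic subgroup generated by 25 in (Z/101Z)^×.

25

Since 25 ∈ (Z/101Z)^×, its order divides φ(101) = 101 − 1 = 100 = 2^2 · 5^2.
Divisors of 100: 1, 2, 4, 5, 10, 20, 25, 50, 100.
Test each divisor d:
25^1 ≡ 25
25^2 ≡ 19
25^4 ≡ 58
25^5 ≡ 36
25^10 ≡ 84
25^20 ≡ 87
25^25 ≡ 1
So ord_101(25) = 25.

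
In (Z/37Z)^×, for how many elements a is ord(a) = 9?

φ(37) = 37 − 1 = 36 = 2^2 · 3^2.
(Z/37Z)^× is cyclic (|G| = 36); a cyclic group of order m has exactly φ(d) elements of each order d | m, and none otherwise.
9 = 3^2 divides 36, and φ(9) = 6.

6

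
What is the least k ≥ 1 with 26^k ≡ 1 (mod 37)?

3

The order of 26 must divide φ(37) = 37 − 1 = 36 = 2^2 · 3^2.
Divisors of 36: 1, 2, 3, 4, 6, 9, 12, 18, 36.
Evaluate successive powers at the divisors of 36:
26^1 ≡ 26 (mod 37)
26^2 ≡ 10 (mod 37)
26^3 ≡ 1 (mod 37) ✓
Therefore the multiplicative order of 26 modulo 37 is 3.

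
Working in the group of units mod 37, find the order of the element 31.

ord(31) | φ(37) = 37 − 1 = 36 = 2^2 · 3^2.
Divisors of 36: 1, 2, 3, 4, 6, 9, 12, 18, 36.
Check 31^d mod 37 for each divisor in increasing order:
31^1 ≡ 31
31^2 ≡ 36
31^3 ≡ 6
31^4 ≡ 1
The smallest such exponent is 4, so the order of 31 is 4.

4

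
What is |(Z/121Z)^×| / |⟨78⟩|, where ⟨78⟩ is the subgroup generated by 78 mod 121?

10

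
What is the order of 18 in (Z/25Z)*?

4

Since 18 ∈ (Z/25Z)^×, its order divides φ(25) = φ(5^2) = 5·(5−1) = 20 = 2^2 · 5.
Divisors of 20: 1, 2, 4, 5, 10, 20.
Test each divisor d:
18^1 ≡ 18 (mod 25)
18^2 ≡ 24 (mod 25)
18^4 ≡ 1 (mod 25) ✓
Therefore the multiplicative order of 18 modulo 25 is 4.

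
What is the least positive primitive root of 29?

φ(29) = 29 − 1 = 28 = 2^2 · 7.
Test candidates g = 2, 3, … against the prime factors q ∈ {2, 7} of φ(29): g is a generator iff g^(28/q) ≢ 1 for every such q.
g = 2: 2^14 ≡ 28; 2^4 ≡ 16 — none is 1, so 2 is a primitive root.
The smallest primitive root modulo 29 is 2.

2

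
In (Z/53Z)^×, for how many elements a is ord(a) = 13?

12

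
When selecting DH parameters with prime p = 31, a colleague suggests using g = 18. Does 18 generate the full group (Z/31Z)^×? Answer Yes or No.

No

φ(31) = 31 − 1 = 30 = 2 · 3 · 5.
An element g generates (Z/31Z)^× iff g^(30/q) ≢ 1 (mod 31) for each prime q ∈ {2, 3, 5}.
18^15 ≡ 1 (mod 31)  [q = 2: ≡ 1 ✗]
18^10 ≡ 5 (mod 31)  [q = 3: ≢ 1 ✓]
18^6 ≡ 16 (mod 31)  [q = 5: ≢ 1 ✓]
18^15 ≡ 1 shows ord(18) | 15, strictly less than φ(31); not a primitive root.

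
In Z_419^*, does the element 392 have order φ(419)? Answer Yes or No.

Yes

φ(419) = 419 − 1 = 418 = 2 · 11 · 19.
392 is a primitive root mod 419 iff 392^(φ(419)/q) ≢ 1 for every prime q | φ(419), i.e. q ∈ {2, 11, 19}.
392^209 ≡ 418 (mod 419)  [q = 2: ≢ 1 ✓]
392^38 ≡ 129 (mod 419)  [q = 11: ≢ 1 ✓]
392^22 ≡ 248 (mod 419)  [q = 19: ≢ 1 ✓]
All checks pass, so 392 has order 418 and is a primitive root modulo 419.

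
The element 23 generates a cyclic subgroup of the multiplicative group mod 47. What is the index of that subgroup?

1

The order of 23 must divide φ(47) = 47 − 1 = 46 = 2 · 23.
Divisors of 46: 1, 2, 23, 46.
Test each divisor d:
23^1 ≡ 23 (mod 47)
23^2 ≡ 12 (mod 47)
23^23 ≡ 46 (mod 47)
23^46 ≡ 1 (mod 47) ✓
So ord_47(23) = 46, hence |⟨23⟩| = 46.
[(Z/47Z)^× : ⟨23⟩] = 46/46 = 1.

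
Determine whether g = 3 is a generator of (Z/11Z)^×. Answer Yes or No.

φ(11) = 11 − 1 = 10 = 2 · 5.
3 is a primitive root mod 11 iff 3^(φ(11)/q) ≢ 1 for every prime q | φ(11), i.e. q ∈ {2, 5}.
3^5 ≡ 1 (mod 11)  [q = 2: ≡ 1 ✗]
3^2 ≡ 9 (mod 11)  [q = 5: ≢ 1 ✓]
Since 3^5 ≡ 1, the order of 3 divides 5 < 10, so 3 is not a primitive root.

No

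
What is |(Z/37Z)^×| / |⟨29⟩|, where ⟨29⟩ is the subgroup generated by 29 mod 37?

3

ord(29) | φ(37) = 37 − 1 = 36 = 2^2 · 3^2.
Divisors of 36: 1, 2, 3, 4, 6, 9, 12, 18, 36.
Check 29^d mod 37 for each divisor in increasing order:
29^1 ≡ 29
29^2 ≡ 27
29^3 ≡ 6
29^4 ≡ 26
29^6 ≡ 36
29^9 ≡ 31
29^12 ≡ 1
Thus |⟨29⟩| = ord(29) = 12.
The index is φ(37) / ord(29) = 36 / 12 = 3.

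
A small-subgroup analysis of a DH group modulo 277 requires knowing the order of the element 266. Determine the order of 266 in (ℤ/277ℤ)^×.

276

Since 266 ∈ (Z/277Z)^×, its order divides φ(277) = 277 − 1 = 276 = 2^2 · 3 · 23.
Divisors of 276: 1, 2, 3, 4, 6, 12, 23, 46, 69, 92, 138, 276.
Evaluate successive powers at the divisors of 276:
266^1 ≡ 266
266^2 ≡ 121
266^3 ≡ 54
266^4 ≡ 237
266^6 ≡ 146
266^12 ≡ 264
266^23 ≡ 35
266^46 ≡ 117
266^69 ≡ 217
266^92 ≡ 116
266^138 ≡ 276
266^276 ≡ 1
So ord_277(266) = 276.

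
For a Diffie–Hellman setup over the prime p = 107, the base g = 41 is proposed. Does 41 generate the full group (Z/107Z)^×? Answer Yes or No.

No

φ(107) = 107 − 1 = 106 = 2 · 53.
Test 41^(106/q) mod 107 for each prime factor q of 106:
41^53 ≡ 1 (mod 107)  [q = 2: ≡ 1 ✗]
41^2 ≡ 76 (mod 107)  [q = 53: ≢ 1 ✓]
41^53 ≡ 1 shows ord(41) | 53, strictly less than φ(107); not a primitive root.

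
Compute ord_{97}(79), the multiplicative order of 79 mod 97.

16

Since 79 ∈ (Z/97Z)^×, its order divides φ(97) = 97 − 1 = 96 = 2^5 · 3.
Divisors of 96: 1, 2, 3, 4, 6, 8, 12, 16, 24, 32, 48, 96.
Evaluate successive powers at the divisors of 96:
79^1 ≡ 79
79^2 ≡ 33
79^3 ≡ 85
79^4 ≡ 22
79^6 ≡ 47
79^8 ≡ 96
79^12 ≡ 75
79^16 ≡ 1
Hence ord(79) = 16.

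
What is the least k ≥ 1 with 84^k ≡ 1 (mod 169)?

156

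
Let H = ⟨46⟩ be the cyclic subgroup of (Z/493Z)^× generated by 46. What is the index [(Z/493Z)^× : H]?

28

The order of 46 must divide φ(493) = φ(17·29) = (17−1)·(29−1) = 16·28 = 448 = 2^6 · 7.
Divisors of 448: 1, 2, 4, 7, 8, 14, 16, 28, 32, 56, 64, 112, 224, 448.
Compute 46^d (mod 493) for the divisors d until we hit 1:
46^1 ≡ 46
46^2 ≡ 144
46^4 ≡ 30
46^7 ≡ 41
46^8 ≡ 407
46^14 ≡ 202
46^16 ≡ 1
The order of 46 is 16, so the subgroup it generates has 16 elements.
The index is φ(493) / ord(46) = 448 / 16 = 28.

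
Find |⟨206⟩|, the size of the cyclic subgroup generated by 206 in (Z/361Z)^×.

171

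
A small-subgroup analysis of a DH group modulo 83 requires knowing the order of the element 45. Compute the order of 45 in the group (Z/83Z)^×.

82

By Lagrange's theorem, ord_83(45) divides φ(83) = 83 − 1 = 82 = 2 · 41.
Divisors of 82: 1, 2, 41, 82.
Evaluate successive powers at the divisors of 82:
45^1 ≡ 45 (mod 83)
45^2 ≡ 33 (mod 83)
45^41 ≡ 82 (mod 83)
45^82 ≡ 1 (mod 83) ✓
So ord_83(45) = 82.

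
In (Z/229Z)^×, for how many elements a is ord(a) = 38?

18

φ(229) = 229 − 1 = 228 = 2^2 · 3 · 19.
In a cyclic group of order 228, there are φ(d) elements of order d for each divisor d of 228, and zero for non-divisors.
38 = 2 · 19 divides 228, and φ(38) = 18.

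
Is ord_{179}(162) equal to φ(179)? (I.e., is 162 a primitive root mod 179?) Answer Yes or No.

Yes

φ(179) = 179 − 1 = 178 = 2 · 89.
162 is a primitive root mod 179 iff 162^(φ(179)/q) ≢ 1 for every prime q | φ(179), i.e. q ∈ {2, 89}.
162^89 ≡ 178 (mod 179)  [q = 2: ≢ 1 ✓]
162^2 ≡ 110 (mod 179)  [q = 89: ≢ 1 ✓]
None equal 1, so ord_179(162) = 178: 162 is a primitive root.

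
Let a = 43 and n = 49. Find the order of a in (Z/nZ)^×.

The order of 43 must divide φ(49) = φ(7^2) = 7·(7−1) = 42 = 2 · 3 · 7.
Divisors of 42: 1, 2, 3, 6, 7, 14, 21, 42.
Evaluate successive powers at the divisors of 42:
43^1 ≡ 43 (mod 49)
43^2 ≡ 36 (mod 49)
43^3 ≡ 29 (mod 49)
43^6 ≡ 8 (mod 49)
43^7 ≡ 1 (mod 49) ✓
The smallest such exponent is 7, so the order of 43 is 7.

7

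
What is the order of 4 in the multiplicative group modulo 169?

The order of 4 must divide φ(169) = φ(13^2) = 13·(13−1) = 156 = 2^2 · 3 · 13.
Divisors of 156: 1, 2, 3, 4, 6, 12, 13, 26, 39, 52, 78, 156.
Test each divisor d:
4^1 ≡ 4
4^2 ≡ 16
4^3 ≡ 64
4^4 ≡ 87
4^6 ≡ 40
4^12 ≡ 79
4^13 ≡ 147
4^26 ≡ 146
4^39 ≡ 168
4^52 ≡ 22
4^78 ≡ 1
Therefore the multiplicative order of 4 modulo 169 is 78.

78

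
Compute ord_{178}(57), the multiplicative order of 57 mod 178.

22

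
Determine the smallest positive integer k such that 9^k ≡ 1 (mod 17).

8

ord(9) | φ(17) = 17 − 1 = 16 = 2^4.
Divisors of 16: 1, 2, 4, 8, 16.
Check 9^d mod 17 for each divisor in increasing order:
9^1 ≡ 9
9^2 ≡ 13
9^4 ≡ 16
9^8 ≡ 1
Hence ord(9) = 8.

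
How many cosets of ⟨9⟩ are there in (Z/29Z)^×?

2

By Lagrange's theorem, ord_29(9) divides φ(29) = 29 − 1 = 28 = 2^2 · 7.
Divisors of 28: 1, 2, 4, 7, 14, 28.
Evaluate successive powers at the divisors of 28:
9^1 ≡ 9
9^2 ≡ 23
9^4 ≡ 7
9^7 ≡ 28
9^14 ≡ 1
Thus |⟨9⟩| = ord(9) = 14.
[(Z/29Z)^× : ⟨9⟩] = 28/14 = 2.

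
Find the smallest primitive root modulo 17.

3

φ(17) = 17 − 1 = 16 = 2^4.
Test candidates g = 2, 3, … against the prime factors q ∈ {2} of φ(17): g is a generator iff g^(16/q) ≢ 1 for every such q.
g = 2: 2^8 ≡ 1 — hits 1, so not a primitive root.
g = 3: 3^8 ≡ 16 — none is 1, so 3 is a primitive root.
So 3 is the smallest generator of (Z/17Z)^×.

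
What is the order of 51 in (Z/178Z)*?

The order of 51 must divide φ(178) = φ(2)·φ(89) = 1·88 = 88 = 2^3 · 11.
Divisors of 88: 1, 2, 4, 8, 11, 22, 44, 88.
Check 51^d mod 178 for each divisor in increasing order:
51^1 ≡ 51
51^2 ≡ 109
51^4 ≡ 133
51^8 ≡ 67
51^11 ≡ 77
51^22 ≡ 55
51^44 ≡ 177
51^88 ≡ 1
Hence ord(51) = 88.

88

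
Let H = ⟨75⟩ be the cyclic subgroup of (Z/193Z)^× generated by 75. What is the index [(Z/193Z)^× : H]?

2

Since 75 ∈ (Z/193Z)^×, its order divides φ(193) = 193 − 1 = 192 = 2^6 · 3.
Divisors of 192: 1, 2, 3, 4, 6, 8, 12, 16, 24, 32, 48, 64, 96, 192.
Evaluate successive powers at the divisors of 192:
75^1 ≡ 75 (mod 193)
75^2 ≡ 28 (mod 193)
75^3 ≡ 170 (mod 193)
75^4 ≡ 12 (mod 193)
75^6 ≡ 143 (mod 193)
75^8 ≡ 144 (mod 193)
75^12 ≡ 184 (mod 193)
75^16 ≡ 85 (mod 193)
75^24 ≡ 81 (mod 193)
75^32 ≡ 84 (mod 193)
75^48 ≡ 192 (mod 193)
75^64 ≡ 108 (mod 193)
75^96 ≡ 1 (mod 193) ✓
The order of 75 is 96, so the subgroup it generates has 96 elements.
[(Z/193Z)^× : ⟨75⟩] = 192/96 = 2.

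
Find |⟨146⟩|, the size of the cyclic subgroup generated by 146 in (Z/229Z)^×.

114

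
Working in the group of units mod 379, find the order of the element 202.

54

The order of 202 must divide φ(379) = 379 − 1 = 378 = 2 · 3^3 · 7.
Divisors of 378: 1, 2, 3, 6, 7, 9, 14, 18, 21, 27, 42, 54, 63, 126, 189, 378.
Evaluate successive powers at the divisors of 378:
202^1 ≡ 202 (mod 379)
202^2 ≡ 251 (mod 379)
202^3 ≡ 295 (mod 379)
202^6 ≡ 234 (mod 379)
202^7 ≡ 272 (mod 379)
202^9 ≡ 52 (mod 379)
202^14 ≡ 79 (mod 379)
202^18 ≡ 51 (mod 379)
202^21 ≡ 264 (mod 379)
202^27 ≡ 378 (mod 379)
202^42 ≡ 339 (mod 379)
202^54 ≡ 1 (mod 379) ✓
Therefore the multiplicative order of 202 modulo 379 is 54.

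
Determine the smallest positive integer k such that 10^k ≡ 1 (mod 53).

13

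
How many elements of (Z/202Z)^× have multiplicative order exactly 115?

0

φ(202) = φ(2)·φ(101) = 1·100 = 100 = 2^2 · 5^2.
(Z/202Z)^× is cyclic (|G| = 100); a cyclic group of order m has exactly φ(d) elements of each order d | m, and none otherwise.
Here 100 is not a multiple of 115, so there are no elements of order 115.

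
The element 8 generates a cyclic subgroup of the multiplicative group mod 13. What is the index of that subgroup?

The order of 8 must divide φ(13) = 13 − 1 = 12 = 2^2 · 3.
Divisors of 12: 1, 2, 3, 4, 6, 12.
Evaluate successive powers at the divisors of 12:
8^1 ≡ 8 (mod 13)
8^2 ≡ 12 (mod 13)
8^3 ≡ 5 (mod 13)
8^4 ≡ 1 (mod 13) ✓
Thus |⟨8⟩| = ord(8) = 4.
[(Z/13Z)^× : ⟨8⟩] = 12/4 = 3.

3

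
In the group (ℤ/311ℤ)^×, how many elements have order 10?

4

φ(311) = 311 − 1 = 310 = 2 · 5 · 31.
Since (Z/311Z)^× is cyclic of order 310, the number of elements of order d is φ(d) when d | 310 and 0 otherwise.
10 = 2 · 5 divides 310, and φ(10) = 4.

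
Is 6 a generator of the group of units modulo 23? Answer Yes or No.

No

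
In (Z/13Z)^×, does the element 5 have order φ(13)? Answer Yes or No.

No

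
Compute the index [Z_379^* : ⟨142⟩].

The order of 142 must divide φ(379) = 379 − 1 = 378 = 2 · 3^3 · 7.
Divisors of 378: 1, 2, 3, 6, 7, 9, 14, 18, 21, 27, 42, 54, 63, 126, 189, 378.
Check 142^d mod 379 for each divisor in increasing order:
142^1 ≡ 142
142^2 ≡ 77
142^3 ≡ 322
142^6 ≡ 217
142^7 ≡ 115
142^9 ≡ 138
142^14 ≡ 339
142^18 ≡ 94
142^21 ≡ 327
142^27 ≡ 86
142^42 ≡ 51
142^54 ≡ 195
142^63 ≡ 1
The order of 142 is 63, so the subgroup it generates has 63 elements.
The index is φ(379) / ord(142) = 378 / 63 = 6.

6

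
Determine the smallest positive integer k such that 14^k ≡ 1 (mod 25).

10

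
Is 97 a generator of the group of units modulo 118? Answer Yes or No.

Yes

φ(118) = φ(2)·φ(59) = 1·58 = 58 = 2 · 29.
Test 97^(58/q) mod 118 for each prime factor q of 58:
97^29 ≡ 117 (mod 118)  [q = 2: ≢ 1 ✓]
97^2 ≡ 87 (mod 118)  [q = 29: ≢ 1 ✓]
None equal 1, so ord_118(97) = 58: 97 is a primitive root.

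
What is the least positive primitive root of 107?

2

φ(107) = 107 − 1 = 106 = 2 · 53.
g is a primitive root iff g^(106/q) ≢ 1 (mod 107) for each prime q ∈ {2, 53}.
g = 2: 2^53 ≡ 106; 2^2 ≡ 4 — none is 1, so 2 is a primitive root.
Hence the least primitive root of 107 is 2.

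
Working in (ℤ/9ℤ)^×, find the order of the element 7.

3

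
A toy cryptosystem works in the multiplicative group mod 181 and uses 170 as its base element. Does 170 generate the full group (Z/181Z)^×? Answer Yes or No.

φ(181) = 181 − 1 = 180 = 2^2 · 3^2 · 5.
170 is a primitive root mod 181 iff 170^(φ(181)/q) ≢ 1 for every prime q | φ(181), i.e. q ∈ {2, 3, 5}.
170^90 ≡ 1 (mod 181)  [q = 2: ≡ 1 ✗]
170^60 ≡ 132 (mod 181)  [q = 3: ≢ 1 ✓]
170^36 ≡ 42 (mod 181)  [q = 5: ≢ 1 ✓]
170^90 ≡ 1 shows ord(170) | 90, strictly less than φ(181); not a primitive root.

No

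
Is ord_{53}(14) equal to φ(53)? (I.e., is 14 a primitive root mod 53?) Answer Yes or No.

Yes

φ(53) = 53 − 1 = 52 = 2^2 · 13.
It suffices to check that the order of 14 is not a proper divisor of 52: compute 14^(52/q) for q ∈ {2, 13}.
14^26 ≡ 52 (mod 53)  [q = 2: ≢ 1 ✓]
14^4 ≡ 44 (mod 53)  [q = 13: ≢ 1 ✓]
All checks pass, so 14 has order 52 and is a primitive root modulo 53.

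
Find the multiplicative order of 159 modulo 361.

ord(159) | φ(361) = φ(19^2) = 19·(19−1) = 342 = 2 · 3^2 · 19.
Divisors of 342: 1, 2, 3, 6, 9, 18, 19, 38, 57, 114, 171, 342.
Check 159^d mod 361 for each divisor in increasing order:
159^1 ≡ 159 (mod 361)
159^2 ≡ 11 (mod 361)
159^3 ≡ 305 (mod 361)
159^6 ≡ 248 (mod 361)
159^9 ≡ 191 (mod 361)
159^18 ≡ 20 (mod 361)
159^19 ≡ 292 (mod 361)
159^38 ≡ 68 (mod 361)
159^57 ≡ 1 (mod 361) ✓
The smallest such exponent is 57, so the order of 159 is 57.

57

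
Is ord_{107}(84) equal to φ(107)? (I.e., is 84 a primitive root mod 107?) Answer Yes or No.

Yes

φ(107) = 107 − 1 = 106 = 2 · 53.
It suffices to check that the order of 84 is not a proper divisor of 106: compute 84^(106/q) for q ∈ {2, 53}.
84^53 ≡ 106 (mod 107)  [q = 2: ≢ 1 ✓]
84^2 ≡ 101 (mod 107)  [q = 53: ≢ 1 ✓]
None equal 1, so ord_107(84) = 106: 84 is a primitive root.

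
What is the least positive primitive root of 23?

5

φ(23) = 23 − 1 = 22 = 2 · 11.
Test candidates g = 2, 3, … against the prime factors q ∈ {2, 11} of φ(23): g is a generator iff g^(22/q) ≢ 1 for every such q.
g = 2: 2^11 ≡ 1 — hits 1, so not a primitive root.
g = 3: 3^11 ≡ 1 — hits 1, so not a primitive root.
g = 4: 4^11 ≡ 1 — hits 1, so not a primitive root.
g = 5: 5^11 ≡ 22; 5^2 ≡ 2 — none is 1, so 5 is a primitive root.
Hence the least primitive root of 23 is 5.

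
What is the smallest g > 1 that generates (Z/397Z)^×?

φ(397) = 397 − 1 = 396 = 2^2 · 3^2 · 11.
Test candidates g = 2, 3, … against the prime factors q ∈ {2, 3, 11} of φ(397): g is a generator iff g^(396/q) ≢ 1 for every such q.
g = 2: 2^198 ≡ 396; 2^132 ≡ 1 — hits 1, so not a primitive root.
g = 3: 3^198 ≡ 1 — hits 1, so not a primitive root.
g = 4: 4^198 ≡ 1 — hits 1, so not a primitive root.
g = 5: 5^198 ≡ 396; 5^132 ≡ 362; 5^36 ≡ 290 — none is 1, so 5 is a primitive root.
Hence the least primitive root of 397 is 5.

5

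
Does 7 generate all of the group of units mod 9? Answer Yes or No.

No

φ(9) = φ(3^2) = 3·(3−1) = 6 = 2 · 3.
7 is a primitive root mod 9 iff 7^(φ(9)/q) ≢ 1 for every prime q | φ(9), i.e. q ∈ {2, 3}.
7^3 ≡ 1 (mod 9)  [q = 2: ≡ 1 ✗]
7^2 ≡ 4 (mod 9)  [q = 3: ≢ 1 ✓]
7^3 ≡ 1 shows ord(7) | 3, strictly less than φ(9); not a primitive root.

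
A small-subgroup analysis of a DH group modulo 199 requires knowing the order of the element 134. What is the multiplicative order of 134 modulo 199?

The order of 134 must divide φ(199) = 199 − 1 = 198 = 2 · 3^2 · 11.
Divisors of 198: 1, 2, 3, 6, 9, 11, 18, 22, 33, 66, 99, 198.
Evaluate successive powers at the divisors of 198:
134^1 ≡ 134 (mod 199)
134^2 ≡ 46 (mod 199)
134^3 ≡ 194 (mod 199)
134^6 ≡ 25 (mod 199)
134^9 ≡ 74 (mod 199)
134^11 ≡ 21 (mod 199)
134^18 ≡ 103 (mod 199)
134^22 ≡ 43 (mod 199)
134^33 ≡ 107 (mod 199)
134^66 ≡ 106 (mod 199)
134^99 ≡ 198 (mod 199)
134^198 ≡ 1 (mod 199) ✓
So ord_199(134) = 198.

198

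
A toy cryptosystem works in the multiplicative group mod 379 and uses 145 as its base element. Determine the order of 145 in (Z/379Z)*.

Since 145 ∈ (Z/379Z)^×, its order divides φ(379) = 379 − 1 = 378 = 2 · 3^3 · 7.
Divisors of 378: 1, 2, 3, 6, 7, 9, 14, 18, 21, 27, 42, 54, 63, 126, 189, 378.
Compute 145^d (mod 379) for the divisors d until we hit 1:
145^1 ≡ 145
145^2 ≡ 180
145^3 ≡ 328
145^6 ≡ 327
145^7 ≡ 40
145^9 ≡ 378
145^14 ≡ 84
145^18 ≡ 1
So ord_379(145) = 18.

18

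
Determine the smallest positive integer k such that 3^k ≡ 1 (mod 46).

11

ord(3) | φ(46) = φ(2)·φ(23) = 1·22 = 22 = 2 · 11.
Divisors of 22: 1, 2, 11, 22.
Evaluate successive powers at the divisors of 22:
3^1 ≡ 3 (mod 46)
3^2 ≡ 9 (mod 46)
3^11 ≡ 1 (mod 46) ✓
Hence ord(3) = 11.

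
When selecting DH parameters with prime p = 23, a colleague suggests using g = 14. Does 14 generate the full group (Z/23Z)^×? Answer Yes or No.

Yes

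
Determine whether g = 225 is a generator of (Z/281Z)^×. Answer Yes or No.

No

φ(281) = 281 − 1 = 280 = 2^3 · 5 · 7.
An element g generates (Z/281Z)^× iff g^(280/q) ≢ 1 (mod 281) for each prime q ∈ {2, 5, 7}.
225^140 ≡ 1 (mod 281)  [q = 2: ≡ 1 ✗]
225^56 ≡ 232 (mod 281)  [q = 5: ≢ 1 ✓]
225^40 ≡ 109 (mod 281)  [q = 7: ≢ 1 ✓]
The check at q = 2 fails, so 225 generates a proper subgroup.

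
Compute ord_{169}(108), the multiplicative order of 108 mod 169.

ord(108) | φ(169) = φ(13^2) = 13·(13−1) = 156 = 2^2 · 3 · 13.
Divisors of 156: 1, 2, 3, 4, 6, 12, 13, 26, 39, 52, 78, 156.
Test each divisor d:
108^1 ≡ 108
108^2 ≡ 3
108^3 ≡ 155
108^4 ≡ 9
108^6 ≡ 27
108^12 ≡ 53
108^13 ≡ 147
108^26 ≡ 146
108^39 ≡ 168
108^52 ≡ 22
108^78 ≡ 1
Hence ord(108) = 78.

78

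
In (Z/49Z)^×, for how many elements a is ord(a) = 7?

6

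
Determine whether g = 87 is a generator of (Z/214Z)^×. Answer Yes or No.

No

φ(214) = φ(2)·φ(107) = 1·106 = 106 = 2 · 53.
87 is a primitive root mod 214 iff 87^(φ(214)/q) ≢ 1 for every prime q | φ(214), i.e. q ∈ {2, 53}.
87^53 ≡ 1 (mod 214)  [q = 2: ≡ 1 ✗]
87^2 ≡ 79 (mod 214)  [q = 53: ≢ 1 ✓]
Since 87^53 ≡ 1, the order of 87 divides 53 < 106, so 87 is not a primitive root.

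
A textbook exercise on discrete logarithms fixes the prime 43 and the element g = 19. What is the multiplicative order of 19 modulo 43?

42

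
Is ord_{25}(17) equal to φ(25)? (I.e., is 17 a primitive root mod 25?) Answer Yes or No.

Yes

φ(25) = φ(5^2) = 5·(5−1) = 20 = 2^2 · 5.
It suffices to check that the order of 17 is not a proper divisor of 20: compute 17^(20/q) for q ∈ {2, 5}.
17^10 ≡ 24 (mod 25)  [q = 2: ≢ 1 ✓]
17^4 ≡ 21 (mod 25)  [q = 5: ≢ 1 ✓]
None equal 1, so ord_25(17) = 20: 17 is a primitive root.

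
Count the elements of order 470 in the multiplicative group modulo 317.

φ(317) = 317 − 1 = 316 = 2^2 · 79.
(Z/317Z)^× is cyclic (|G| = 316); a cyclic group of order m has exactly φ(d) elements of each order d | m, and none otherwise.
470 does not divide 316, so no element of (Z/317Z)^× has order 470.

0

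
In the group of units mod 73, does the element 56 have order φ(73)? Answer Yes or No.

No

φ(73) = 73 − 1 = 72 = 2^3 · 3^2.
It suffices to check that the order of 56 is not a proper divisor of 72: compute 56^(72/q) for q ∈ {2, 3}.
56^36 ≡ 72 (mod 73)  [q = 2: ≢ 1 ✓]
56^24 ≡ 1 (mod 73)  [q = 3: ≡ 1 ✗]
56^24 ≡ 1 shows ord(56) | 24, strictly less than φ(73); not a primitive root.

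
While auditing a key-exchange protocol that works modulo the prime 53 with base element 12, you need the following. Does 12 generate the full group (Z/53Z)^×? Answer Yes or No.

Yes

φ(53) = 53 − 1 = 52 = 2^2 · 13.
12 is a primitive root mod 53 iff 12^(φ(53)/q) ≢ 1 for every prime q | φ(53), i.e. q ∈ {2, 13}.
12^26 ≡ 52 (mod 53)  [q = 2: ≢ 1 ✓]
12^4 ≡ 13 (mod 53)  [q = 13: ≢ 1 ✓]
All checks pass, so 12 has order 52 and is a primitive root modulo 53.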